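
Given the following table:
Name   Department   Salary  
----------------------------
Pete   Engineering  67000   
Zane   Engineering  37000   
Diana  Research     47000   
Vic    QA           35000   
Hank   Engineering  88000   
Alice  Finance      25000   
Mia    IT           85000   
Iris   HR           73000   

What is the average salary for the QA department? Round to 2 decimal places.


QA department members:
  Vic: 35000
Sum = 35000
Count = 1
Average = 35000 / 1 = 35000.00

ANSWER: 35000.00


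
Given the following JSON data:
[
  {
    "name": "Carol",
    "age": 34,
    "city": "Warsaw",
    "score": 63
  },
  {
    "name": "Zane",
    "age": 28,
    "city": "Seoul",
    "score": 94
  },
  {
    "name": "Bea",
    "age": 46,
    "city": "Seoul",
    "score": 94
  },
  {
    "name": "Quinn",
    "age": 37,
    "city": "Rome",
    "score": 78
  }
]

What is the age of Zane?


Looking up record where name = Zane
Record index: 1
Field 'age' = 28

ANSWER: 28


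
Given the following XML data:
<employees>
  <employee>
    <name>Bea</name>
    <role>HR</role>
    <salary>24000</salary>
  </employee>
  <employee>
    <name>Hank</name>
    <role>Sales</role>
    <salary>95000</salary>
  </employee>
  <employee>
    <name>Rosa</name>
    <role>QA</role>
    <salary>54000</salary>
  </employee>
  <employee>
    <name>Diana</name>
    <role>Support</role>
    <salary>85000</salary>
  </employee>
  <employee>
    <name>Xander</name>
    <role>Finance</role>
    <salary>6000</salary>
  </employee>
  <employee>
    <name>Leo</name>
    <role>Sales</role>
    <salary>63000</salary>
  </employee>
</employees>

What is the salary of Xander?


Searching for <employee> with <name>Xander</name>
Found at position 5
<salary>6000</salary>

ANSWER: 6000


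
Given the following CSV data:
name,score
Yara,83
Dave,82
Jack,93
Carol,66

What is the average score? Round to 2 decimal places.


Scores: 83, 82, 93, 66
Sum = 324
Count = 4
Average = 324 / 4 = 81.00

ANSWER: 81.00


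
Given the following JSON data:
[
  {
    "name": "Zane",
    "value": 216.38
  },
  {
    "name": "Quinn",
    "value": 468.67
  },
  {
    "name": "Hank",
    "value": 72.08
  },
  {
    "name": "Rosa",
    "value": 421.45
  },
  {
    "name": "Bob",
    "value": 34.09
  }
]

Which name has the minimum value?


Comparing values:
  Zane: 216.38
  Quinn: 468.67
  Hank: 72.08
  Rosa: 421.45
  Bob: 34.09
Minimum: Bob (34.09)

ANSWER: Bob


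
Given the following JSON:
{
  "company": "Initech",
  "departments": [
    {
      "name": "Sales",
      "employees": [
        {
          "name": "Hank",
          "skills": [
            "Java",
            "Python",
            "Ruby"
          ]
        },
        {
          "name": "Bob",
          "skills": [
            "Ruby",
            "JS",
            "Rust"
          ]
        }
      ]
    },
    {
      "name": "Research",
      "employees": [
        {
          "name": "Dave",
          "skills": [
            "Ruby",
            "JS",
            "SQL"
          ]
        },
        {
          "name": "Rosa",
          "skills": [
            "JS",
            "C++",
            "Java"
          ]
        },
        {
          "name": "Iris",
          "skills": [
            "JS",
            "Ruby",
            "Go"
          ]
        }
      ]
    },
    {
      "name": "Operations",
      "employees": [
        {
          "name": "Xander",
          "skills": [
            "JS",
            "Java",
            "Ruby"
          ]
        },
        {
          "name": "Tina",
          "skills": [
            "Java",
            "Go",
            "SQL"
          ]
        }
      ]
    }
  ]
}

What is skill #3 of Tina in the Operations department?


Path: departments[2].employees[1].skills[2]
Value: SQL

ANSWER: SQL


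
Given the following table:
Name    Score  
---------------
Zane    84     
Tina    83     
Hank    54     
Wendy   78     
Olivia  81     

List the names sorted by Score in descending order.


Sorting by Score (descending):
  Zane: 84
  Tina: 83
  Olivia: 81
  Wendy: 78
  Hank: 54


ANSWER: Zane, Tina, Olivia, Wendy, Hank


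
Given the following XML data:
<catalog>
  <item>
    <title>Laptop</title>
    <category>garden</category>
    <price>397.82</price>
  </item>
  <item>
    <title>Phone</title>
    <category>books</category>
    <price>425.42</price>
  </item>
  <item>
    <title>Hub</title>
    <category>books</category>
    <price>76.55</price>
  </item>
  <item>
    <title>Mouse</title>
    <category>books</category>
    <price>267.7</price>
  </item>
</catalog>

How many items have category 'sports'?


Scanning <item> elements for <category>sports</category>:
Count: 0

ANSWER: 0


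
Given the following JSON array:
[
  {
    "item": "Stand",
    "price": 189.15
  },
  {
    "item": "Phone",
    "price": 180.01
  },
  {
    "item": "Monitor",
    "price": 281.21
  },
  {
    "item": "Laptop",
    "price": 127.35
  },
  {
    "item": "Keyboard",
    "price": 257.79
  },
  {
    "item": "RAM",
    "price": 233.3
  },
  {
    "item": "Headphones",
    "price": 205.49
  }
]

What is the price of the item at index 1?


Array index 1 -> Phone
price = 180.01

ANSWER: 180.01


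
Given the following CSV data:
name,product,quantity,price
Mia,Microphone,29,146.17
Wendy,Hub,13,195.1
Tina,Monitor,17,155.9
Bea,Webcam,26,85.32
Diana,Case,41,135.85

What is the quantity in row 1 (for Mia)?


Row 1: Mia
Column 'quantity' = 29

ANSWER: 29


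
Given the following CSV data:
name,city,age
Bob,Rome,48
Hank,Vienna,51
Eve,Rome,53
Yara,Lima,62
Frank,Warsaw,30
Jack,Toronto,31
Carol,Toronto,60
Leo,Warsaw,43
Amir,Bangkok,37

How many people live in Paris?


Scanning city column for 'Paris':
Total matches: 0

ANSWER: 0


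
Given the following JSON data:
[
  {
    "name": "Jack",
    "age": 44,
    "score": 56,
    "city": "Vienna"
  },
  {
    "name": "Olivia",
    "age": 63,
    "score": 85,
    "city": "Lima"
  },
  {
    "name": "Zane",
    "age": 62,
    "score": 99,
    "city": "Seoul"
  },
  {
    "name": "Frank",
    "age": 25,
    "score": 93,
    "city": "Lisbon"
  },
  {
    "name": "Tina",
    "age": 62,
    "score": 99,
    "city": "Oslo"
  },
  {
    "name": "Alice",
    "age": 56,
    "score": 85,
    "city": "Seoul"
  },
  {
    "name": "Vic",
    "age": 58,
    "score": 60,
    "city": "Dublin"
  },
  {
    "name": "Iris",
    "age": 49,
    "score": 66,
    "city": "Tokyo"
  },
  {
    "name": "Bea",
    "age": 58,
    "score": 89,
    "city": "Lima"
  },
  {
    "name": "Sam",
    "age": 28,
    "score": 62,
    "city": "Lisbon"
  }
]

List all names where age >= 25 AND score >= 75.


Checking both conditions:
  Jack (age=44, score=56) -> no
  Olivia (age=63, score=85) -> YES
  Zane (age=62, score=99) -> YES
  Frank (age=25, score=93) -> YES
  Tina (age=62, score=99) -> YES
  Alice (age=56, score=85) -> YES
  Vic (age=58, score=60) -> no
  Iris (age=49, score=66) -> no
  Bea (age=58, score=89) -> YES
  Sam (age=28, score=62) -> no


ANSWER: Olivia, Zane, Frank, Tina, Alice, Bea


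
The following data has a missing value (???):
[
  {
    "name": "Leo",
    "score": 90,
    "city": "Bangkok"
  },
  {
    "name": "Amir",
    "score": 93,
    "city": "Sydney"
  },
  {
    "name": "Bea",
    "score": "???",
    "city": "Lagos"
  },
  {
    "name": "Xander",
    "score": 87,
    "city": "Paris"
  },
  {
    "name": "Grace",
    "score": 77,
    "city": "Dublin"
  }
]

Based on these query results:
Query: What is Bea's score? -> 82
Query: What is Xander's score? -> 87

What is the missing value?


The missing value is Bea's score
From query: Bea's score = 82

ANSWER: 82


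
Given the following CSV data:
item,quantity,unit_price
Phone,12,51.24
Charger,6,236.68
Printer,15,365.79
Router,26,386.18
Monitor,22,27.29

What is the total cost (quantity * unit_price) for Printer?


Row: Printer
quantity = 15
unit_price = 365.79
total = 15 * 365.79 = 5486.85

ANSWER: 5486.85


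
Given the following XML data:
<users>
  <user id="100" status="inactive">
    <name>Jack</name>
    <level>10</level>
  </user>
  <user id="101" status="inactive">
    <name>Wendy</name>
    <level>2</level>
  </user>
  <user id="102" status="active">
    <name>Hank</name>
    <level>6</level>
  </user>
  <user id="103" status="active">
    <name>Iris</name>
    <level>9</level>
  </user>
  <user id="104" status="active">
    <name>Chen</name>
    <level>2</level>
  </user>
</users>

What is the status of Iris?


Finding user with name = Iris
user id="103" status="active"

ANSWER: active


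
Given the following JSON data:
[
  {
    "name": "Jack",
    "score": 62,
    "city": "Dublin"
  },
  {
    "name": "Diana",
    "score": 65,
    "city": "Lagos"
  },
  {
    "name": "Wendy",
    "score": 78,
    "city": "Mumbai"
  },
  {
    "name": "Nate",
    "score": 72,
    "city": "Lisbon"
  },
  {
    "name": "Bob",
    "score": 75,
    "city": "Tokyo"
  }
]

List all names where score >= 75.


Filtering records where score >= 75:
  Jack (score=62) -> no
  Diana (score=65) -> no
  Wendy (score=78) -> YES
  Nate (score=72) -> no
  Bob (score=75) -> YES


ANSWER: Wendy, Bob


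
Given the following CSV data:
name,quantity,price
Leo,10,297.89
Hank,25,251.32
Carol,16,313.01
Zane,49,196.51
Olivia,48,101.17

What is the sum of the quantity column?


Values in 'quantity' column:
  Row 1: 10
  Row 2: 25
  Row 3: 16
  Row 4: 49
  Row 5: 48
Sum = 10 + 25 + 16 + 49 + 48 = 148

ANSWER: 148


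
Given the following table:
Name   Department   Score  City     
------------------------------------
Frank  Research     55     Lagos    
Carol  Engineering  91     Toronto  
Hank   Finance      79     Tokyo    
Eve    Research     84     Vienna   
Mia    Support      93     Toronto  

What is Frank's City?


Row 1: Frank
City = Lagos

ANSWER: Lagos


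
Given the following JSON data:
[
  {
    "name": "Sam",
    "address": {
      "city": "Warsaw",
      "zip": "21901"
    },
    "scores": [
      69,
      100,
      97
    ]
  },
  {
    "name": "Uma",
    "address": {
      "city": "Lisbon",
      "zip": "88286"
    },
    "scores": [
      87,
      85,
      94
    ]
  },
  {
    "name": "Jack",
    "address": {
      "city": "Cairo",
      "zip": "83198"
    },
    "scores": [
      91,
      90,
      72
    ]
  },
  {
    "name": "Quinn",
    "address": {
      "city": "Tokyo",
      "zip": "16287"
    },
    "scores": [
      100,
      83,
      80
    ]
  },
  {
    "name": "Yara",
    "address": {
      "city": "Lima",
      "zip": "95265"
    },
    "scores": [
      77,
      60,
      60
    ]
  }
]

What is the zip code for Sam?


Path: records[0].address.zip
Value: 21901

ANSWER: 21901


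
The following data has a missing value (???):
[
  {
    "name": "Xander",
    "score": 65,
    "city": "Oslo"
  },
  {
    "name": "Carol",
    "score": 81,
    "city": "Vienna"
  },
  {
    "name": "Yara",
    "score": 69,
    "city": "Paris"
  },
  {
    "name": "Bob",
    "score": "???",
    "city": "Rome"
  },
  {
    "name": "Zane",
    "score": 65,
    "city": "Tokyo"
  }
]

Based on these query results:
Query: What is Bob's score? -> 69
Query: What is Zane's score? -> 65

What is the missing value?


The missing value is Bob's score
From query: Bob's score = 69

ANSWER: 69


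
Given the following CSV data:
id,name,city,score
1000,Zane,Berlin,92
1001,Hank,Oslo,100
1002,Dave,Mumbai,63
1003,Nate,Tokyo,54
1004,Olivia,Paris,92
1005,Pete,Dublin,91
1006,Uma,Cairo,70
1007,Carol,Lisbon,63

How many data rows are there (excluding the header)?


Counting rows (excluding header):
Header: id,name,city,score
Data rows: 8

ANSWER: 8


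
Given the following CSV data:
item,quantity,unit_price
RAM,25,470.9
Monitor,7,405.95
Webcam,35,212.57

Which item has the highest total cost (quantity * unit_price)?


Computing row totals:
  RAM: 11772.5
  Monitor: 2841.65
  Webcam: 7439.95
Maximum: RAM (11772.5)

ANSWER: RAM


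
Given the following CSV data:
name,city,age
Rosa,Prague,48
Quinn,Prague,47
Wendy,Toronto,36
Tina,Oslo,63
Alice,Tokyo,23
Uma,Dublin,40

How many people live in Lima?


Scanning city column for 'Lima':
Total matches: 0

ANSWER: 0


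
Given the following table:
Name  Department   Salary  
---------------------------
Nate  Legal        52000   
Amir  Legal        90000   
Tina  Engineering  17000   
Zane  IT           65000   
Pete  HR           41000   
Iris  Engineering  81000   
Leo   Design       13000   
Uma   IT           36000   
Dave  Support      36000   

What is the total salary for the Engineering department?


Engineering department members:
  Tina: 17000
  Iris: 81000
Total = 17000 + 81000 = 98000

ANSWER: 98000


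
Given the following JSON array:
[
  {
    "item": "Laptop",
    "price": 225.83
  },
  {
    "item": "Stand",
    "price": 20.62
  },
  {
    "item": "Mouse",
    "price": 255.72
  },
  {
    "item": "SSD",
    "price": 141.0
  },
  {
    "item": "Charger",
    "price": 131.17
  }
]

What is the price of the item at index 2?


Array index 2 -> Mouse
price = 255.72

ANSWER: 255.72


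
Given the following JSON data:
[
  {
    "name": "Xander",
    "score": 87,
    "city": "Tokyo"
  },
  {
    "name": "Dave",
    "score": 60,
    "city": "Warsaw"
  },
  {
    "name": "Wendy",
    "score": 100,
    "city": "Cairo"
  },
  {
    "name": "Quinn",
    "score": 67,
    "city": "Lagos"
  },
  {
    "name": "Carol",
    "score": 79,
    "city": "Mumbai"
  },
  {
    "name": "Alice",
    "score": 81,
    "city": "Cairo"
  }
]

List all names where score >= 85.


Filtering records where score >= 85:
  Xander (score=87) -> YES
  Dave (score=60) -> no
  Wendy (score=100) -> YES
  Quinn (score=67) -> no
  Carol (score=79) -> no
  Alice (score=81) -> no


ANSWER: Xander, Wendy


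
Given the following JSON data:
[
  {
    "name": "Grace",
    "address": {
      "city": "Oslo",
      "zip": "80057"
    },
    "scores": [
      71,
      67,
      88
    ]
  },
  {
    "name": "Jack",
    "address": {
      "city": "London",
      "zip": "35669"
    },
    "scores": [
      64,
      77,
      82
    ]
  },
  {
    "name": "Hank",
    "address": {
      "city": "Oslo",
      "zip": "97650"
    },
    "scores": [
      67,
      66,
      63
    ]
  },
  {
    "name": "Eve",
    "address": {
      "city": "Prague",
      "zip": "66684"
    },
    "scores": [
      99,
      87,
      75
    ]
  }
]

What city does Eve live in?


Path: records[3].address.city
Value: Prague

ANSWER: Prague


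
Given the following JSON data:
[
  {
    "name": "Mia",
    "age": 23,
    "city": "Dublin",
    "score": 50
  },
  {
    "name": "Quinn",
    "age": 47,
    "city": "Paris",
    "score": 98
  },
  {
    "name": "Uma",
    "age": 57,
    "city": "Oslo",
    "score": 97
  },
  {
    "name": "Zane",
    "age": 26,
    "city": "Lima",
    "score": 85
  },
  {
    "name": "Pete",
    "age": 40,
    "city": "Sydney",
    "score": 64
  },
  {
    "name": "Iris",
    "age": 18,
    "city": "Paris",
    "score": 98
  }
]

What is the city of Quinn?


Looking up record where name = Quinn
Record index: 1
Field 'city' = Paris

ANSWER: Paris


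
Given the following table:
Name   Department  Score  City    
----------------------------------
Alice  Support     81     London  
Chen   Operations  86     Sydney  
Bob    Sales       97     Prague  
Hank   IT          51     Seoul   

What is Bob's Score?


Row 3: Bob
Score = 97

ANSWER: 97


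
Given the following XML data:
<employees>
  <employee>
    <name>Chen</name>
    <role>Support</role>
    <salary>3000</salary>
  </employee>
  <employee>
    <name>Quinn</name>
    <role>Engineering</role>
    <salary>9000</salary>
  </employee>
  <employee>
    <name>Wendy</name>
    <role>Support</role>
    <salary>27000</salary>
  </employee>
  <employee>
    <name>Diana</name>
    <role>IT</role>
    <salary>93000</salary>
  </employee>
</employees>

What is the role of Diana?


Searching for <employee> with <name>Diana</name>
Found at position 4
<role>IT</role>

ANSWER: IT


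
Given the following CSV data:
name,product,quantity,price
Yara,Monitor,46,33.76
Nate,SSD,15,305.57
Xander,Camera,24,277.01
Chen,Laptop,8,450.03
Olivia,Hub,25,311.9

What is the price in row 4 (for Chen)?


Row 4: Chen
Column 'price' = 450.03

ANSWER: 450.03


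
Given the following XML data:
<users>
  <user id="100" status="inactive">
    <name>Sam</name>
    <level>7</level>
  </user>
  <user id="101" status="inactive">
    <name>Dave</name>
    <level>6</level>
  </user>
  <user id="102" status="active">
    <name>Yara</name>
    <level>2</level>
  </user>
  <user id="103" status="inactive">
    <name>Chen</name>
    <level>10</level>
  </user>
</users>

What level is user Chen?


Finding user: Chen
<level>10</level>

ANSWER: 10


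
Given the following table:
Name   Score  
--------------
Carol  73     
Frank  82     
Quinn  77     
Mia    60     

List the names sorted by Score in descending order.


Sorting by Score (descending):
  Frank: 82
  Quinn: 77
  Carol: 73
  Mia: 60


ANSWER: Frank, Quinn, Carol, Mia


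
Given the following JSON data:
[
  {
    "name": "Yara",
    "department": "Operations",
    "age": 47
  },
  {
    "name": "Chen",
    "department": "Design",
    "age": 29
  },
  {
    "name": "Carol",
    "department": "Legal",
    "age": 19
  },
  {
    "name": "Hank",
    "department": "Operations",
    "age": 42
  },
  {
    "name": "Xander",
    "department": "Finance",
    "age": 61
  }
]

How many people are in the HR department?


Scanning records for department = HR
  No matches found
Count: 0

ANSWER: 0


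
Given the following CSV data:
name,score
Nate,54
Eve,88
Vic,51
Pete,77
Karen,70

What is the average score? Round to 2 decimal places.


Scores: 54, 88, 51, 77, 70
Sum = 340
Count = 5
Average = 340 / 5 = 68.00

ANSWER: 68.00


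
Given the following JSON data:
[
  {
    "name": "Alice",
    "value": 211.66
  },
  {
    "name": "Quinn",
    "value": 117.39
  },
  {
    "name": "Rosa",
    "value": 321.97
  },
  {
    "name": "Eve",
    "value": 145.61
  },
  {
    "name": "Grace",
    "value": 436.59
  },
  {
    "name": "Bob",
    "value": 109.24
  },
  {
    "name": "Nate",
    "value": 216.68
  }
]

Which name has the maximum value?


Comparing values:
  Alice: 211.66
  Quinn: 117.39
  Rosa: 321.97
  Eve: 145.61
  Grace: 436.59
  Bob: 109.24
  Nate: 216.68
Maximum: Grace (436.59)

ANSWER: Grace


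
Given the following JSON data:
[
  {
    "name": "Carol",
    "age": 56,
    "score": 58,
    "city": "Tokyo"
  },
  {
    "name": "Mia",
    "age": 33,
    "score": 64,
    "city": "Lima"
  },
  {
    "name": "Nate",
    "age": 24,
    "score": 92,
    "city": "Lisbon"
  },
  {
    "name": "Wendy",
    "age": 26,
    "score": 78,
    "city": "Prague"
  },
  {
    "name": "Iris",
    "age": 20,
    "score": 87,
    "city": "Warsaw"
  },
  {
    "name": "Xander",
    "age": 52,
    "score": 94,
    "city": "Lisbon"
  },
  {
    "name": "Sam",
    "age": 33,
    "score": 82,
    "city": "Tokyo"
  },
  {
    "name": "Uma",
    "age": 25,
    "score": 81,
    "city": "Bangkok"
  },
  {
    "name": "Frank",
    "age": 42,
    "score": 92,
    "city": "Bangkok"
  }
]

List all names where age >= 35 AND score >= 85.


Checking both conditions:
  Carol (age=56, score=58) -> no
  Mia (age=33, score=64) -> no
  Nate (age=24, score=92) -> no
  Wendy (age=26, score=78) -> no
  Iris (age=20, score=87) -> no
  Xander (age=52, score=94) -> YES
  Sam (age=33, score=82) -> no
  Uma (age=25, score=81) -> no
  Frank (age=42, score=92) -> YES


ANSWER: Xander, Frank


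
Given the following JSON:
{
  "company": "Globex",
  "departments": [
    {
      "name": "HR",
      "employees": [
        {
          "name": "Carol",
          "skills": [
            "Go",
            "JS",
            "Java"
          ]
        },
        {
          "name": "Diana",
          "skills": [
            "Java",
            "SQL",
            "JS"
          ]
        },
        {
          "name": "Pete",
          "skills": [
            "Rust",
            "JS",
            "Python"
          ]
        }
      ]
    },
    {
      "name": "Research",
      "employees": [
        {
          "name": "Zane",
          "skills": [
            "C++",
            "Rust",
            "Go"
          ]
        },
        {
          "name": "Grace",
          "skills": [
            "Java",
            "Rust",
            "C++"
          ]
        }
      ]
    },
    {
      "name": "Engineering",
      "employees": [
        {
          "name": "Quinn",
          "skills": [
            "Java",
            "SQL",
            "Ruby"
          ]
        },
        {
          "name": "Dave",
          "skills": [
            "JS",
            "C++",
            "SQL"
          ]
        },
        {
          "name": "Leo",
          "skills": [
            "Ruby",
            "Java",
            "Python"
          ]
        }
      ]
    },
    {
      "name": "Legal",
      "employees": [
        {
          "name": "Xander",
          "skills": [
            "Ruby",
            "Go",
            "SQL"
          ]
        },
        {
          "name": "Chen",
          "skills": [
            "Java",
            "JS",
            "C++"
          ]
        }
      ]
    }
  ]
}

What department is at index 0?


Path: departments[0].name
Value: HR

ANSWER: HR


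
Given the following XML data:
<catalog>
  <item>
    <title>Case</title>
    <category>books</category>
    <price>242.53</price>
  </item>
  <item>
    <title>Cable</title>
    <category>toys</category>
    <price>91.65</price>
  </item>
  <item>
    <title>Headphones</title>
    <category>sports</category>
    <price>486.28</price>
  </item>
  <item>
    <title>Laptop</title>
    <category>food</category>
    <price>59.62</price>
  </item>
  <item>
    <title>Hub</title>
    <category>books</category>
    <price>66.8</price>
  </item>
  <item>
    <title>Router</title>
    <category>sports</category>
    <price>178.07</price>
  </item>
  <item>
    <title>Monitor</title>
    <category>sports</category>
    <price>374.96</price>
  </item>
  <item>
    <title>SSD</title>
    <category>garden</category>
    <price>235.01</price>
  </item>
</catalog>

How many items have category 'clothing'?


Scanning <item> elements for <category>clothing</category>:
Count: 0

ANSWER: 0


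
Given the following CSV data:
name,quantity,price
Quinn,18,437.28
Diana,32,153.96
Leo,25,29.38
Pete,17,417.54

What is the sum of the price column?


Values in 'price' column:
  Row 1: 437.28
  Row 2: 153.96
  Row 3: 29.38
  Row 4: 417.54
Sum = 437.28 + 153.96 + 29.38 + 417.54 = 1038.16

ANSWER: 1038.16


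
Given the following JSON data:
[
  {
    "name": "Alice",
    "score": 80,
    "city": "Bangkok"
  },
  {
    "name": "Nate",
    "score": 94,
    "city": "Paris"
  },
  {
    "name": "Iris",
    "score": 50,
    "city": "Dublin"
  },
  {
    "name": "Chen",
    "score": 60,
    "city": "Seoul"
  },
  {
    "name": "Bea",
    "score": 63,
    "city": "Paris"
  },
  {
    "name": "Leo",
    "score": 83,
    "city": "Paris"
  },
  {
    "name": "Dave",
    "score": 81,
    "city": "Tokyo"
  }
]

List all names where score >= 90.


Filtering records where score >= 90:
  Alice (score=80) -> no
  Nate (score=94) -> YES
  Iris (score=50) -> no
  Chen (score=60) -> no
  Bea (score=63) -> no
  Leo (score=83) -> no
  Dave (score=81) -> no


ANSWER: Nate


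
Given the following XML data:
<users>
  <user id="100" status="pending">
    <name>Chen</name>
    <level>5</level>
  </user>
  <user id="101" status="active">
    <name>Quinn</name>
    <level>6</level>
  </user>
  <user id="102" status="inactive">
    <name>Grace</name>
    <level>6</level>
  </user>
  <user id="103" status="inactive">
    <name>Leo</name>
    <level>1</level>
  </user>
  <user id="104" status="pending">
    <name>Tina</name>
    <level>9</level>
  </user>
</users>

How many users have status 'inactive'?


Counting users with status='inactive':
  Grace (id=102) -> MATCH
  Leo (id=103) -> MATCH
Count: 2

ANSWER: 2


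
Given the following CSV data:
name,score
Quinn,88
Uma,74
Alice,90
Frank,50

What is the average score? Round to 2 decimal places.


Scores: 88, 74, 90, 50
Sum = 302
Count = 4
Average = 302 / 4 = 75.50

ANSWER: 75.50


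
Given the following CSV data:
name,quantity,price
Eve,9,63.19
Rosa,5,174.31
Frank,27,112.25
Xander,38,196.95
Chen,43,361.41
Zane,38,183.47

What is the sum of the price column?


Values in 'price' column:
  Row 1: 63.19
  Row 2: 174.31
  Row 3: 112.25
  Row 4: 196.95
  Row 5: 361.41
  Row 6: 183.47
Sum = 63.19 + 174.31 + 112.25 + 196.95 + 361.41 + 183.47 = 1091.58

ANSWER: 1091.58


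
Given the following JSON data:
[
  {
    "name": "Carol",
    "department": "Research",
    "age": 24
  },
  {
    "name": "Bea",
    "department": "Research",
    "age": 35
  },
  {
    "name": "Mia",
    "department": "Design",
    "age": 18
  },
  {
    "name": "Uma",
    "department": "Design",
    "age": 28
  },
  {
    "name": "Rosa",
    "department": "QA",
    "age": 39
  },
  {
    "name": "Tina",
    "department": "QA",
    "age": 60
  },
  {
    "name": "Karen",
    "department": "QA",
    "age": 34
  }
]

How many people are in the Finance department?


Scanning records for department = Finance
  No matches found
Count: 0

ANSWER: 0


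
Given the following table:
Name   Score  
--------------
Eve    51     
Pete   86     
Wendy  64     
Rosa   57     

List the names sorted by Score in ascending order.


Sorting by Score (ascending):
  Eve: 51
  Rosa: 57
  Wendy: 64
  Pete: 86


ANSWER: Eve, Rosa, Wendy, Pete


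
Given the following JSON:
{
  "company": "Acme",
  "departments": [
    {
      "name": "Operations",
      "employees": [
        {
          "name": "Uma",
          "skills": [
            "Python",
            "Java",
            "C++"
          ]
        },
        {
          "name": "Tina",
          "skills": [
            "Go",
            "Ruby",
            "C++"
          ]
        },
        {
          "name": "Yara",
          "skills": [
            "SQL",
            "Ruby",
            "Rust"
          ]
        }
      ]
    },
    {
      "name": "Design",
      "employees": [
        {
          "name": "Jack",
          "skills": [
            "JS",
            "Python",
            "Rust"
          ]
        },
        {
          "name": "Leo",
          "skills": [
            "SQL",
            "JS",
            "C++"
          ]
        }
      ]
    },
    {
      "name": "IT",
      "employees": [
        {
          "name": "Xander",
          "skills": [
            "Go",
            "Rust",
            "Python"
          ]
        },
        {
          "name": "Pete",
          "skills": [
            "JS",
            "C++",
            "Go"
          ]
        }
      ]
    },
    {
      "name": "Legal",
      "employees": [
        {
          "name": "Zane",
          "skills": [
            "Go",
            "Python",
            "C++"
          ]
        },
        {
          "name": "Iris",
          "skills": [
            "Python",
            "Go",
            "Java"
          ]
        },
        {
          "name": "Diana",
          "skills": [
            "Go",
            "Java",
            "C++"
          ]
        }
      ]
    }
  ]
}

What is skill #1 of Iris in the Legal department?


Path: departments[3].employees[1].skills[0]
Value: Python

ANSWER: Python


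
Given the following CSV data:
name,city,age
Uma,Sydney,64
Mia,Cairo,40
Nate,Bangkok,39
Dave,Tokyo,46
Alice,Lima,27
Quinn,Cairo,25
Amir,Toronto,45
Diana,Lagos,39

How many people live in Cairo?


Scanning city column for 'Cairo':
  Row 2: Mia -> MATCH
  Row 6: Quinn -> MATCH
Total matches: 2

ANSWER: 2


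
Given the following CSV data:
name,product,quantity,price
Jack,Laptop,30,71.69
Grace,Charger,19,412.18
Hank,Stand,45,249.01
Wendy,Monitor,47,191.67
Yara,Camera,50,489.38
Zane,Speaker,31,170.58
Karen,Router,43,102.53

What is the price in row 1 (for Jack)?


Row 1: Jack
Column 'price' = 71.69

ANSWER: 71.69


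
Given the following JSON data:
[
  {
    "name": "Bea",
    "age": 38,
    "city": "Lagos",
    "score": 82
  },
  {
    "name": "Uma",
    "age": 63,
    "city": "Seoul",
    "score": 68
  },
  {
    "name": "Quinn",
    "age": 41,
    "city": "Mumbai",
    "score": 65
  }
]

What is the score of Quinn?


Looking up record where name = Quinn
Record index: 2
Field 'score' = 65

ANSWER: 65


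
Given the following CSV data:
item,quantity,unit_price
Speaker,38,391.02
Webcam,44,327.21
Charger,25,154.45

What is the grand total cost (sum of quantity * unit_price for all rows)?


Computing row totals:
  Speaker: 38 * 391.02 = 14858.76
  Webcam: 44 * 327.21 = 14397.24
  Charger: 25 * 154.45 = 3861.25
Grand total = 14858.76 + 14397.24 + 3861.25 = 33117.25

ANSWER: 33117.25


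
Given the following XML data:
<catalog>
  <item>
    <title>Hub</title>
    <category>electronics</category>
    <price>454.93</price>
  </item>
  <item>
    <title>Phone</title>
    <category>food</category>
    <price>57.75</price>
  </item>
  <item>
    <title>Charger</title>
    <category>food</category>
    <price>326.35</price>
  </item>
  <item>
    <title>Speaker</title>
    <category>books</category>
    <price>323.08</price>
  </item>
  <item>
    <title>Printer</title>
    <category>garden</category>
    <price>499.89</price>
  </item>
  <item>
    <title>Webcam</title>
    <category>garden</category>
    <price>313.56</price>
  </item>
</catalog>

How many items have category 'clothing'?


Scanning <item> elements for <category>clothing</category>:
Count: 0

ANSWER: 0


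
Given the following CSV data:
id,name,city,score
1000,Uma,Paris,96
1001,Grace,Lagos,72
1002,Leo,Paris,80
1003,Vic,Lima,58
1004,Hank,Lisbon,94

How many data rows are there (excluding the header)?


Counting rows (excluding header):
Header: id,name,city,score
Data rows: 5

ANSWER: 5


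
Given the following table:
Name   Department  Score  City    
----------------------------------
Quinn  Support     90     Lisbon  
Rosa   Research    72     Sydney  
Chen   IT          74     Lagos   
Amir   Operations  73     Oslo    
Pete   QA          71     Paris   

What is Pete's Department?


Row 5: Pete
Department = QA

ANSWER: QA


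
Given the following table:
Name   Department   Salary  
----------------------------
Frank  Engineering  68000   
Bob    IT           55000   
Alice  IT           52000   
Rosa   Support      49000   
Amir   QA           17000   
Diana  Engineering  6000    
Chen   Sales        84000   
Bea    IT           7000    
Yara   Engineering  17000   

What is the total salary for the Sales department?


Sales department members:
  Chen: 84000
Total = 84000 = 84000

ANSWER: 84000


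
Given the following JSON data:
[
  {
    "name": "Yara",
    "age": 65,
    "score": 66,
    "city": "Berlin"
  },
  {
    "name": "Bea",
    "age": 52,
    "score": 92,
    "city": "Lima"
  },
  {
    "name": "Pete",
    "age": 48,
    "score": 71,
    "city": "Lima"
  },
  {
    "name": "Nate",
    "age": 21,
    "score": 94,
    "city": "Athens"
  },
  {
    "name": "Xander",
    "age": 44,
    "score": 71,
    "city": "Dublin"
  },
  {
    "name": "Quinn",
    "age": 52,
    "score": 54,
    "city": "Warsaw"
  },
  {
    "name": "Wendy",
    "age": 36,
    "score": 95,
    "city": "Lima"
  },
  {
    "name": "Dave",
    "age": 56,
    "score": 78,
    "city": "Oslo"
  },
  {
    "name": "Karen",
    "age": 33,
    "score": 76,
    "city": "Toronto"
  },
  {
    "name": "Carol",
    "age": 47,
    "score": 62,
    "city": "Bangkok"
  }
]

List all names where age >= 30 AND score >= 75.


Checking both conditions:
  Yara (age=65, score=66) -> no
  Bea (age=52, score=92) -> YES
  Pete (age=48, score=71) -> no
  Nate (age=21, score=94) -> no
  Xander (age=44, score=71) -> no
  Quinn (age=52, score=54) -> no
  Wendy (age=36, score=95) -> YES
  Dave (age=56, score=78) -> YES
  Karen (age=33, score=76) -> YES
  Carol (age=47, score=62) -> no


ANSWER: Bea, Wendy, Dave, Karen


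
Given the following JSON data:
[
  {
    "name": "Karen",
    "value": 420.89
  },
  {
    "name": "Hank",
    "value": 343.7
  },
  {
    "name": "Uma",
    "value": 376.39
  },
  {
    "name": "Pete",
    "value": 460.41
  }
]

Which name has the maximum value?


Comparing values:
  Karen: 420.89
  Hank: 343.7
  Uma: 376.39
  Pete: 460.41
Maximum: Pete (460.41)

ANSWER: Pete


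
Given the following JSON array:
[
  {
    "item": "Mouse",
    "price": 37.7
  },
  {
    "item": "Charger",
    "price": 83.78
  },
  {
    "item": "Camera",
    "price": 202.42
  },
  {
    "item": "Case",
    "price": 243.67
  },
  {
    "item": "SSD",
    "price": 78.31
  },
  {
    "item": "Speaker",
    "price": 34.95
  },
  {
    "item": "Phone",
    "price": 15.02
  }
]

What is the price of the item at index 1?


Array index 1 -> Charger
price = 83.78

ANSWER: 83.78


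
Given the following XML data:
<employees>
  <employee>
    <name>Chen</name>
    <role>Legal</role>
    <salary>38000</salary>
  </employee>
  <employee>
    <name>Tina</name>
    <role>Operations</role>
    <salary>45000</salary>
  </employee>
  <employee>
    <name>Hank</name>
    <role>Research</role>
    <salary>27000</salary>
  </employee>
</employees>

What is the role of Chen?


Searching for <employee> with <name>Chen</name>
Found at position 1
<role>Legal</role>

ANSWER: Legal


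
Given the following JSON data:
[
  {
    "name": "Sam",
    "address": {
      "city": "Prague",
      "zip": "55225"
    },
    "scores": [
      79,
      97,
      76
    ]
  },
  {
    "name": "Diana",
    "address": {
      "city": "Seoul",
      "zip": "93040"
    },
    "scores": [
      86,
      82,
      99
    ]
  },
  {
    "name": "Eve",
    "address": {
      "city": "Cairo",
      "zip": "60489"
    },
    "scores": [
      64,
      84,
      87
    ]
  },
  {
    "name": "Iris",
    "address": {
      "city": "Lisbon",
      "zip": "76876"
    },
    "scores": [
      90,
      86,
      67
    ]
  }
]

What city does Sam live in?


Path: records[0].address.city
Value: Prague

ANSWER: Prague


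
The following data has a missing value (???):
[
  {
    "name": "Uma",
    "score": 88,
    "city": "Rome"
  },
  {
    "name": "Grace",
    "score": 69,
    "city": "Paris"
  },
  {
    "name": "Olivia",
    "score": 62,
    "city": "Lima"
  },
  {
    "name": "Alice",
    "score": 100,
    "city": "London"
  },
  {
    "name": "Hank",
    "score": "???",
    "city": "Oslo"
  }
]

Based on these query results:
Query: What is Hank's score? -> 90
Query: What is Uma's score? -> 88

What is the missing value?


The missing value is Hank's score
From query: Hank's score = 90

ANSWER: 90


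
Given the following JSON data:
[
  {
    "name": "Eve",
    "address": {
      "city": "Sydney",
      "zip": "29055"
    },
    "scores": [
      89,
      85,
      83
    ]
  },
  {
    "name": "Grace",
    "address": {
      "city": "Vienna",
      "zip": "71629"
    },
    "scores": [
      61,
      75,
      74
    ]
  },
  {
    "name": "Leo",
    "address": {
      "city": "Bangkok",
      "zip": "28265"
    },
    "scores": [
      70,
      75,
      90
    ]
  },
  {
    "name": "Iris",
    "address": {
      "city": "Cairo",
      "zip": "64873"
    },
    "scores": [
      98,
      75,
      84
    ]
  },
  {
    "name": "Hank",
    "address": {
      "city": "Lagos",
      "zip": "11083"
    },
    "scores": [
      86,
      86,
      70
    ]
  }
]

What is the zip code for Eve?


Path: records[0].address.zip
Value: 29055

ANSWER: 29055


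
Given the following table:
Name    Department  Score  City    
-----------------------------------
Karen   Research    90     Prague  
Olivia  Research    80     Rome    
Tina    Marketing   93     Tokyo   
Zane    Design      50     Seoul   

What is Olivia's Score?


Row 2: Olivia
Score = 80

ANSWER: 80


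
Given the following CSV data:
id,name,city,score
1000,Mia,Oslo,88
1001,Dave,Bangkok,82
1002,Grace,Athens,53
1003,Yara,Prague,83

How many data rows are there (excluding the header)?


Counting rows (excluding header):
Header: id,name,city,score
Data rows: 4

ANSWER: 4


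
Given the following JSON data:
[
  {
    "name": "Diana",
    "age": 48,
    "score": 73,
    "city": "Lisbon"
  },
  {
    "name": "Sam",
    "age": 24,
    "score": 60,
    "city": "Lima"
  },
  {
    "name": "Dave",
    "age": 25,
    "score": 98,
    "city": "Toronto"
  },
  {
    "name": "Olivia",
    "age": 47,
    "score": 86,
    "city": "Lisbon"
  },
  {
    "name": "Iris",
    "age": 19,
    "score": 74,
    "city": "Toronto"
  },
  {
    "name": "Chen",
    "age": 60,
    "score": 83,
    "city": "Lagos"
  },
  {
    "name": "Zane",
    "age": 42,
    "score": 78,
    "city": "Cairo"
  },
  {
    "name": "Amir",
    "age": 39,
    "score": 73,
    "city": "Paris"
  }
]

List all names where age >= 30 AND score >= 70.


Checking both conditions:
  Diana (age=48, score=73) -> YES
  Sam (age=24, score=60) -> no
  Dave (age=25, score=98) -> no
  Olivia (age=47, score=86) -> YES
  Iris (age=19, score=74) -> no
  Chen (age=60, score=83) -> YES
  Zane (age=42, score=78) -> YES
  Amir (age=39, score=73) -> YES


ANSWER: Diana, Olivia, Chen, Zane, Amir


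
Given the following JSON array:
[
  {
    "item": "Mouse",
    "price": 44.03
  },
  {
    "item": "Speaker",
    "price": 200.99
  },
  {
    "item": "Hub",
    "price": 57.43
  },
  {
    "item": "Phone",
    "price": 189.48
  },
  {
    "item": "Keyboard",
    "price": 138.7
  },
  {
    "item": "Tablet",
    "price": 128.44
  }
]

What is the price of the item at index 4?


Array index 4 -> Keyboard
price = 138.7

ANSWER: 138.7


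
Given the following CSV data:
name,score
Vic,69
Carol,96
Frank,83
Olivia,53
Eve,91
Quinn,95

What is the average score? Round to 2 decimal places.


Scores: 69, 96, 83, 53, 91, 95
Sum = 487
Count = 6
Average = 487 / 6 = 81.17

ANSWER: 81.17


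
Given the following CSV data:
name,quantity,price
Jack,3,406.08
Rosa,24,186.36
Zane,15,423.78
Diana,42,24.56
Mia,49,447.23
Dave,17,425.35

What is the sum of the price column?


Values in 'price' column:
  Row 1: 406.08
  Row 2: 186.36
  Row 3: 423.78
  Row 4: 24.56
  Row 5: 447.23
  Row 6: 425.35
Sum = 406.08 + 186.36 + 423.78 + 24.56 + 447.23 + 425.35 = 1913.36

ANSWER: 1913.36


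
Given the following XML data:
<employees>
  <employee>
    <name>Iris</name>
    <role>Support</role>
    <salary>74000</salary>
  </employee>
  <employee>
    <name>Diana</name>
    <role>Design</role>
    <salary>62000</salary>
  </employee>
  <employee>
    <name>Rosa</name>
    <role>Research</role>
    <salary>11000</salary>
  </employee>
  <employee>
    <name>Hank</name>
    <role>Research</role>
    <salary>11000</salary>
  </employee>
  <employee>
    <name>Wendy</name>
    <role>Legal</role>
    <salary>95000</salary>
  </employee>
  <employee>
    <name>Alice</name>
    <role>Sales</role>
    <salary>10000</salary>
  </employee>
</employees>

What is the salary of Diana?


Searching for <employee> with <name>Diana</name>
Found at position 2
<salary>62000</salary>

ANSWER: 62000


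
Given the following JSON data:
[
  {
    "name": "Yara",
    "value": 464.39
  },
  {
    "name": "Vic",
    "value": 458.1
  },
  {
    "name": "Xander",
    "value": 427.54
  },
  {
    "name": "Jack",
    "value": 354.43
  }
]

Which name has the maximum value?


Comparing values:
  Yara: 464.39
  Vic: 458.1
  Xander: 427.54
  Jack: 354.43
Maximum: Yara (464.39)

ANSWER: Yara


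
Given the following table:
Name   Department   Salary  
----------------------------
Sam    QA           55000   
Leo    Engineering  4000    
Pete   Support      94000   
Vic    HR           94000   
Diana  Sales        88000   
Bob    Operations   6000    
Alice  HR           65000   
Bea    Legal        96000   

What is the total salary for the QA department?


QA department members:
  Sam: 55000
Total = 55000 = 55000

ANSWER: 55000


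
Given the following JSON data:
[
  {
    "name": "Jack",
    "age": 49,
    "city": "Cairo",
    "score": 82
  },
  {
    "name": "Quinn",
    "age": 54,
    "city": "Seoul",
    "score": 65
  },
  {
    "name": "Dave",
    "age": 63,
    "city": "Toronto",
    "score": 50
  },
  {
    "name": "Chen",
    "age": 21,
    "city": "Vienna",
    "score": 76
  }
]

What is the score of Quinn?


Looking up record where name = Quinn
Record index: 1
Field 'score' = 65

ANSWER: 65
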